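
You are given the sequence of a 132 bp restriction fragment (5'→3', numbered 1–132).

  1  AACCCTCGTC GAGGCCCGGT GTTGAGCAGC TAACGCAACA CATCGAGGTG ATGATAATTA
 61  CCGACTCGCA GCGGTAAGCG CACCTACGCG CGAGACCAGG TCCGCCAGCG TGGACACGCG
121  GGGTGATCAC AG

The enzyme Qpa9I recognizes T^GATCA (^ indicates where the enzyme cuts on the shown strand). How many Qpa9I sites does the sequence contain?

TGATCA occurs starting at position 124.
Qpa9I cuts at 1 site.

1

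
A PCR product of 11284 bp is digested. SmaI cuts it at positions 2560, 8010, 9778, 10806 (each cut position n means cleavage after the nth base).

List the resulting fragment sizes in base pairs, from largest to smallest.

Linear molecule, 4 cuts → 5 fragments:
  2560 − 0 = 2560 bp
  8010 − 2560 = 5450 bp
  9778 − 8010 = 1768 bp
  10806 − 9778 = 1028 bp
  11284 − 10806 = 478 bp
Sorted largest to smallest: 5450, 2560, 1768, 1028, 478 bp.

5450, 2560, 1768, 1028, 478 bp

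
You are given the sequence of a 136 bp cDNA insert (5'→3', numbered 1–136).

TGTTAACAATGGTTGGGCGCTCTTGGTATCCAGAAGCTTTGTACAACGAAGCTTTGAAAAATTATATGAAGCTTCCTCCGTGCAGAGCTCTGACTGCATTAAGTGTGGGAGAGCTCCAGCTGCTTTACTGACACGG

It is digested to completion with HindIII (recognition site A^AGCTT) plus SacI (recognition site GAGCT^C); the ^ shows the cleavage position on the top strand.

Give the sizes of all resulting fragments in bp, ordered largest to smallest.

34, 26, 21, 20, 20, 15 bp

HindIII sites (AAGCTT) start at positions 34, 49, 69.
HindIII cuts after the first base of each site, so after positions 34, 49, 69.
SacI sites (GAGCTC) start at positions 85, 111.
SacI cuts after base 5 of each site (before the last base), so after positions 89, 115.
Combined cut positions: 34, 49, 69, 89, 115.
Linear molecule, 5 cuts → 6 fragments:
  1–34 → 34 bp
  35–49 → 15 bp
  50–69 → 20 bp
  70–89 → 20 bp
  90–115 → 26 bp
  116–136 → 21 bp
Sorted largest to smallest: 34, 26, 21, 20, 20, 15 bp.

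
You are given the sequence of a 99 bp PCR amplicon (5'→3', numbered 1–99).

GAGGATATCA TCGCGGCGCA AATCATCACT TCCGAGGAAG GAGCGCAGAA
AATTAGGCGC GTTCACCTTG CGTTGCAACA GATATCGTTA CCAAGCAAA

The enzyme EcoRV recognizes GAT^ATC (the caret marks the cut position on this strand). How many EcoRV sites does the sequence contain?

2

GATATC occurs starting at positions 4, 81.
EcoRV cuts at 2 sites.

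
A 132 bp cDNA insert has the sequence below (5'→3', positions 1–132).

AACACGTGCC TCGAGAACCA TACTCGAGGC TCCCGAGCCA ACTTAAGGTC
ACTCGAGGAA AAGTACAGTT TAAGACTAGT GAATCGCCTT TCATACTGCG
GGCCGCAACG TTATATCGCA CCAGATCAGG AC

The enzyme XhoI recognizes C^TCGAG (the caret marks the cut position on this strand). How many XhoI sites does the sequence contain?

CTCGAG occurs starting at positions 10, 23, 52.
XhoI cuts at 3 sites.

3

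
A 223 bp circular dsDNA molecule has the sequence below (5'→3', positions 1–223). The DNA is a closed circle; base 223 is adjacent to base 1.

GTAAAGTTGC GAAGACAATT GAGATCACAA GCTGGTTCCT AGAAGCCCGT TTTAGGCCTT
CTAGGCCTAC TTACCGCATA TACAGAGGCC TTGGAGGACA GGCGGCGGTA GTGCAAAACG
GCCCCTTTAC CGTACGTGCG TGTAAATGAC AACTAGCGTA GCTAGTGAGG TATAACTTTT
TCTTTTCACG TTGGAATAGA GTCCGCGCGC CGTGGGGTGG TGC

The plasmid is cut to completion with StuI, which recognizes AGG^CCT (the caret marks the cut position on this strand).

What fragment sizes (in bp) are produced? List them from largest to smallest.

StuI sites (AGGCCT) start at positions 54, 63, 86.
StuI cuts after base 3 of each site, so after positions 56, 65, 88.
Circular molecule, 3 cuts → 3 fragments:
  57–65 → 9 bp
  66–88 → 23 bp
  89–223 then 1–56 → 135 + 56 = 191 bp
Sorted largest to smallest: 191, 23, 9 bp.

191, 23, 9 bp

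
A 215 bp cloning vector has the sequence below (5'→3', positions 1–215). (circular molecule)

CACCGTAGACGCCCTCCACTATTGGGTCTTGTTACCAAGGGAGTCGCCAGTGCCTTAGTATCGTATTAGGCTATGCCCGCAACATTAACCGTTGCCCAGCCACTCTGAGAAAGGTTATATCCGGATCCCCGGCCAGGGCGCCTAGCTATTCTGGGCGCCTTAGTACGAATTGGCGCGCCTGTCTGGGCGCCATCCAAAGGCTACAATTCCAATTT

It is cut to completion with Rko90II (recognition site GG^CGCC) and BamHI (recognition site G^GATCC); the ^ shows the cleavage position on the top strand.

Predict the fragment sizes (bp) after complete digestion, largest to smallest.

Rko90II sites (GGCGCC) start at positions 137, 154, 186.
Rko90II cuts after base 2 of each site, so after positions 138, 155, 187.
The BamHI site (GGATCC) starts at position 123.
BamHI cuts after the first base of each site, so after position 123.
Combined cut positions: 123, 138, 155, 187.
Circular molecule, 4 cuts → 4 fragments:
  124–138 → 15 bp
  139–155 → 17 bp
  156–187 → 32 bp
  188–215 then 1–123 → 28 + 123 = 151 bp
Sorted largest to smallest: 151, 32, 17, 15 bp.

151, 32, 17, 15 bp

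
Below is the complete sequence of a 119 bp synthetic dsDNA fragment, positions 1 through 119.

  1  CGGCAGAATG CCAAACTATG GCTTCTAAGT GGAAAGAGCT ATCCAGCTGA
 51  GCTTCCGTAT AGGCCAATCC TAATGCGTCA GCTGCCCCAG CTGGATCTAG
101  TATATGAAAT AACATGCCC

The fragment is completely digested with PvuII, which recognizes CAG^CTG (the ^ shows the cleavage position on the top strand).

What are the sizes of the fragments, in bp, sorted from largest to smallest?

46, 35, 29, 9 bp

PvuII sites (CAGCTG) start at positions 44, 79, 88.
PvuII cuts after base 3 of each site, so after positions 46, 81, 90.
Linear molecule, 3 cuts → 4 fragments:
  1–46 → 46 bp
  47–81 → 35 bp
  82–90 → 9 bp
  91–119 → 29 bp
Sorted largest to smallest: 46, 35, 29, 9 bp.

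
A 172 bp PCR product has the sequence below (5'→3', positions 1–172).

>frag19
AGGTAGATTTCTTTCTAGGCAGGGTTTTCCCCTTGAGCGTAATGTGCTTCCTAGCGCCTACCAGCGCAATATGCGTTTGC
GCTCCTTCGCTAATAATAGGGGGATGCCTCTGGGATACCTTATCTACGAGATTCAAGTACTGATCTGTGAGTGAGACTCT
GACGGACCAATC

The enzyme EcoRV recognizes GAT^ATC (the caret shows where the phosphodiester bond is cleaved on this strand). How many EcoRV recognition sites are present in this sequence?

No occurrence of GATATC is present in the sequence.
EcoRV does not cut: 0 sites.

0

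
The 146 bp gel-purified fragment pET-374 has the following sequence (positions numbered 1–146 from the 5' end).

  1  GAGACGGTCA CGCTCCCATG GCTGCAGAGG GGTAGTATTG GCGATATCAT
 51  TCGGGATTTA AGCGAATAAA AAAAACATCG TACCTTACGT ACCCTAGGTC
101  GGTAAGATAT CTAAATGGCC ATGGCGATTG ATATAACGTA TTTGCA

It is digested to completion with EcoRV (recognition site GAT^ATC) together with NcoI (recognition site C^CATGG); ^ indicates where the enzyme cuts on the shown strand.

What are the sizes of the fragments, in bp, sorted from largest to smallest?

EcoRV sites (GATATC) start at positions 43, 106.
EcoRV cuts after base 3 of each site, so after positions 45, 108.
NcoI sites (CCATGG) start at positions 16, 119.
NcoI cuts after the first base of each site, so after positions 16, 119.
Combined cut positions: 16, 45, 108, 119.
Linear molecule, 4 cuts → 5 fragments:
  1–16 → 16 bp
  17–45 → 29 bp
  46–108 → 63 bp
  109–119 → 11 bp
  120–146 → 27 bp
Sorted largest to smallest: 63, 29, 27, 16, 11 bp.

63, 29, 27, 16, 11 bp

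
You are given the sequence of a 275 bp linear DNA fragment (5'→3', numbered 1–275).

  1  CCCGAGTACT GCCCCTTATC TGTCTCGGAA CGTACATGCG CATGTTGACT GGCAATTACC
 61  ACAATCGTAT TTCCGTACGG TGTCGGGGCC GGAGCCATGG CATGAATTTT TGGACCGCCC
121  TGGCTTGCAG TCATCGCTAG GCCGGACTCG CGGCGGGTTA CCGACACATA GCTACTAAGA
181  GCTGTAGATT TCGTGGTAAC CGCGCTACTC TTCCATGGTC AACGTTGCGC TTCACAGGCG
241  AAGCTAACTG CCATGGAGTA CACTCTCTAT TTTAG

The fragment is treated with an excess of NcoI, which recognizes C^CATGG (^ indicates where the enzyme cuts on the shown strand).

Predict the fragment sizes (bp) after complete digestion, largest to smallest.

NcoI sites (CCATGG) start at positions 95, 213, 251.
NcoI cuts after the first base of each site, so after positions 95, 213, 251.
Linear molecule, 3 cuts → 4 fragments:
  1–95 → 95 bp
  96–213 → 118 bp
  214–251 → 38 bp
  252–275 → 24 bp
Sorted largest to smallest: 118, 95, 38, 24 bp.

118, 95, 38, 24 bp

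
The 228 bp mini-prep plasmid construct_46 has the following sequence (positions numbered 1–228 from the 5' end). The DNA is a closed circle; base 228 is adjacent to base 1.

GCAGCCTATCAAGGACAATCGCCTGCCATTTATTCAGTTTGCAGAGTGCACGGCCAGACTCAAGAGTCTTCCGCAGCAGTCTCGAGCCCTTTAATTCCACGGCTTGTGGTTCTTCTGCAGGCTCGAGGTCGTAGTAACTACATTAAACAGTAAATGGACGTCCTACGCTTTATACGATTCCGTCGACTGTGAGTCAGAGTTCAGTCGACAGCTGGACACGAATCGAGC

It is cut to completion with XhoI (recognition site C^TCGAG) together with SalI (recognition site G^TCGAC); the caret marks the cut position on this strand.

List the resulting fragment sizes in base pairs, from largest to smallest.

XhoI sites (CTCGAG) start at positions 81, 122.
XhoI cuts after the first base of each site, so after positions 81, 122.
SalI sites (GTCGAC) start at positions 182, 204.
SalI cuts after the first base of each site, so after positions 182, 204.
Combined cut positions: 81, 122, 182, 204.
Circular molecule, 4 cuts → 4 fragments:
  82–122 → 41 bp
  123–182 → 60 bp
  183–204 → 22 bp
  205–228 then 1–81 → 24 + 81 = 105 bp
Sorted largest to smallest: 105, 60, 41, 22 bp.

105, 60, 41, 22 bp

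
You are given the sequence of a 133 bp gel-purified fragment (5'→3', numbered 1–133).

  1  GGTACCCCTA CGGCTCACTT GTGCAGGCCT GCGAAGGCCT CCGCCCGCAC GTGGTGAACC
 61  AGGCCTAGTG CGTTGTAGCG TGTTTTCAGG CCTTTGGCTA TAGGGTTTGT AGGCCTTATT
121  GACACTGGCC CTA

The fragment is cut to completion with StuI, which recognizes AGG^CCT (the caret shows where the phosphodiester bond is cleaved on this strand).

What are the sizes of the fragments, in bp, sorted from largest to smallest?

StuI sites (AGGCCT) start at positions 25, 35, 61, 88, 111.
StuI cuts after base 3 of each site, so after positions 27, 37, 63, 90, 113.
Linear molecule, 5 cuts → 6 fragments:
  1–27 → 27 bp
  28–37 → 10 bp
  38–63 → 26 bp
  64–90 → 27 bp
  91–113 → 23 bp
  114–133 → 20 bp
Sorted largest to smallest: 27, 27, 26, 23, 20, 10 bp.

27, 27, 26, 23, 20, 10 bp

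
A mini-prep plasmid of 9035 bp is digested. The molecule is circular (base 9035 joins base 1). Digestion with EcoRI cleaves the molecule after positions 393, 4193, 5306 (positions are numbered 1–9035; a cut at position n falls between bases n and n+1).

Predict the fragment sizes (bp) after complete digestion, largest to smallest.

4122, 3800, 1113 bp

Circular molecule, 3 cuts → 3 fragments:
  4193 − 393 = 3800 bp
  5306 − 4193 = 1113 bp
  wrap: 9035 − 5306 + 393 = 4122 bp
Sorted largest to smallest: 4122, 3800, 1113 bp.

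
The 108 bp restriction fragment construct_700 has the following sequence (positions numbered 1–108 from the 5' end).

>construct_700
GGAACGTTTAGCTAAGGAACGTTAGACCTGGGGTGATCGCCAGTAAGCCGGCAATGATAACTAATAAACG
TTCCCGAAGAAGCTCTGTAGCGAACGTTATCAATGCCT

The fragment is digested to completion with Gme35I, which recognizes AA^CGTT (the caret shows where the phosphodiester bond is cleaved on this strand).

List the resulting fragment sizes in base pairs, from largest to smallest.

Gme35I sites (AACGTT) start at positions 3, 18, 67, 93.
Gme35I cuts after base 2 of each site, so after positions 4, 19, 68, 94.
Linear molecule, 4 cuts → 5 fragments:
  1–4 → 4 bp
  5–19 → 15 bp
  20–68 → 49 bp
  69–94 → 26 bp
  95–108 → 14 bp
Sorted largest to smallest: 49, 26, 15, 14, 4 bp.

49, 26, 15, 14, 4 bp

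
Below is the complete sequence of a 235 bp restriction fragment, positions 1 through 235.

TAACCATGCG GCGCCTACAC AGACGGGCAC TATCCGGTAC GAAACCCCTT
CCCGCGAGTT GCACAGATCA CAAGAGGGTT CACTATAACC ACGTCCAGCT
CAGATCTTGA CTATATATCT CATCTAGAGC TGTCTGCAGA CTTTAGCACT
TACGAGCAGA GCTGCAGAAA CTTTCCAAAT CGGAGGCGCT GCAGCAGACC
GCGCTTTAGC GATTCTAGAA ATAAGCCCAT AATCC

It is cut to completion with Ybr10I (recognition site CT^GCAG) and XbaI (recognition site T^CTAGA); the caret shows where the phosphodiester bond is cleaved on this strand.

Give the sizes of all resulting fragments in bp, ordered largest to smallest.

Ybr10I sites (CTGCAG) start at positions 134, 162, 189.
Ybr10I cuts after base 2 of each site, so after positions 135, 163, 190.
XbaI sites (TCTAGA) start at positions 123, 214.
XbaI cuts after the first base of each site, so after positions 123, 214.
Combined cut positions: 123, 135, 163, 190, 214.
Linear molecule, 5 cuts → 6 fragments:
  1–123 → 123 bp
  124–135 → 12 bp
  136–163 → 28 bp
  164–190 → 27 bp
  191–214 → 24 bp
  215–235 → 21 bp
Sorted largest to smallest: 123, 28, 27, 24, 21, 12 bp.

123, 28, 27, 24, 21, 12 bp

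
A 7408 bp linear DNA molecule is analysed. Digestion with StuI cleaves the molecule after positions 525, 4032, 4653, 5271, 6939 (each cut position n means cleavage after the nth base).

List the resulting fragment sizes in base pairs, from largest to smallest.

Linear molecule, 5 cuts → 6 fragments:
  525 − 0 = 525 bp
  4032 − 525 = 3507 bp
  4653 − 4032 = 621 bp
  5271 − 4653 = 618 bp
  6939 − 5271 = 1668 bp
  7408 − 6939 = 469 bp
Sorted largest to smallest: 3507, 1668, 621, 618, 525, 469 bp.

3507, 1668, 621, 618, 525, 469 bp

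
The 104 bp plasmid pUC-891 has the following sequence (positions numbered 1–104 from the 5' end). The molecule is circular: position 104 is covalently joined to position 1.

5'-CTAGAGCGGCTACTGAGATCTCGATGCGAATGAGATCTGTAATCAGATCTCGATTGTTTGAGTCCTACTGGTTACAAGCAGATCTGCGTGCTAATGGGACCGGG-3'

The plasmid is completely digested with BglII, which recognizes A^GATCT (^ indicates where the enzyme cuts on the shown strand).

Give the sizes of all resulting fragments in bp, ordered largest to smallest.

40, 35, 17, 12 bp

BglII sites (AGATCT) start at positions 16, 33, 45, 80.
BglII cuts after the first base of each site, so after positions 16, 33, 45, 80.
Circular molecule, 4 cuts → 4 fragments:
  17–33 → 17 bp
  34–45 → 12 bp
  46–80 → 35 bp
  81–104 then 1–16 → 24 + 16 = 40 bp
Sorted largest to smallest: 40, 35, 17, 12 bp.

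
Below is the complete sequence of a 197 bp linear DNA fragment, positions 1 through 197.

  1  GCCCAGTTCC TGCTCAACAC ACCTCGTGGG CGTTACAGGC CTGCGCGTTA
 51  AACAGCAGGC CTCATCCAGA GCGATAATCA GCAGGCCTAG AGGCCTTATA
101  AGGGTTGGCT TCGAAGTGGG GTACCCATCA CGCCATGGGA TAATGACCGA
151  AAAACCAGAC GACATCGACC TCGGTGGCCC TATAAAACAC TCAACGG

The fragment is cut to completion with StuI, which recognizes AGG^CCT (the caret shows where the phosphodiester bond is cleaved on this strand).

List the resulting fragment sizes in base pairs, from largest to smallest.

StuI sites (AGGCCT) start at positions 37, 57, 83, 91.
StuI cuts after base 3 of each site, so after positions 39, 59, 85, 93.
Linear molecule, 4 cuts → 5 fragments:
  1–39 → 39 bp
  40–59 → 20 bp
  60–85 → 26 bp
  86–93 → 8 bp
  94–197 → 104 bp
Sorted largest to smallest: 104, 39, 26, 20, 8 bp.

104, 39, 26, 20, 8 bp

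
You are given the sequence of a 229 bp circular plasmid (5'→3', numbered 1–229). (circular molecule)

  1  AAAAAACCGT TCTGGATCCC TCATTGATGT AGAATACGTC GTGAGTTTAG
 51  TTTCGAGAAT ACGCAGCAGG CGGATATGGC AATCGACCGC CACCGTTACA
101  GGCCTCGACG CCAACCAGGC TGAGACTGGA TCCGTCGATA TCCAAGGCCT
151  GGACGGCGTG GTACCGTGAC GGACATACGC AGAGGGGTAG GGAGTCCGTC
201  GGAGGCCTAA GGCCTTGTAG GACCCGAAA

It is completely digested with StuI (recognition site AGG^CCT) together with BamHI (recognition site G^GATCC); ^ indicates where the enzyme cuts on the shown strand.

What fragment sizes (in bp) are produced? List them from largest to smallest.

88, 58, 31, 26, 19, 7 bp

StuI sites (AGGCCT) start at positions 100, 145, 203, 210.
StuI cuts after base 3 of each site, so after positions 102, 147, 205, 212.
BamHI sites (GGATCC) start at positions 14, 128.
BamHI cuts after the first base of each site, so after positions 14, 128.
Combined cut positions: 14, 102, 128, 147, 205, 212.
Circular molecule, 6 cuts → 6 fragments:
  15–102 → 88 bp
  103–128 → 26 bp
  129–147 → 19 bp
  148–205 → 58 bp
  206–212 → 7 bp
  213–229 then 1–14 → 17 + 14 = 31 bp
Sorted largest to smallest: 88, 58, 31, 26, 19, 7 bp.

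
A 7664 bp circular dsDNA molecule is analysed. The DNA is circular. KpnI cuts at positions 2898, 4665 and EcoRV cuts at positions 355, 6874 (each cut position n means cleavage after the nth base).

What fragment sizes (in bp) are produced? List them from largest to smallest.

Combined cut positions (sorted): 355, 2898, 4665, 6874.
Circular molecule, 4 cuts → 4 fragments:
  2898 − 355 = 2543 bp
  4665 − 2898 = 1767 bp
  6874 − 4665 = 2209 bp
  wrap: 7664 − 6874 + 355 = 1145 bp
Sorted largest to smallest: 2543, 2209, 1767, 1145 bp.

2543, 2209, 1767, 1145 bp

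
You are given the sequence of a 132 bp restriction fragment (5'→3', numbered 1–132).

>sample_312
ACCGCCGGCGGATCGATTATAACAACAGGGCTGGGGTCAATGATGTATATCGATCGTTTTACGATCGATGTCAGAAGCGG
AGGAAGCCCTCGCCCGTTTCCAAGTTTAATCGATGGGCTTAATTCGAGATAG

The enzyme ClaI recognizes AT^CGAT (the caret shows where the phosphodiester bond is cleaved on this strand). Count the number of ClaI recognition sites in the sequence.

4

ATCGAT occurs starting at positions 12, 49, 64, 109.
ClaI cuts at 4 sites.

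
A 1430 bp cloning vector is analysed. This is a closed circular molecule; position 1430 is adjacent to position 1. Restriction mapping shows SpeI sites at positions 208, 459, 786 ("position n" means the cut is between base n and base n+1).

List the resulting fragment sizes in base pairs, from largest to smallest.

852, 327, 251 bp

Circular molecule, 3 cuts → 3 fragments:
  459 − 208 = 251 bp
  786 − 459 = 327 bp
  wrap: 1430 − 786 + 208 = 852 bp
Sorted largest to smallest: 852, 327, 251 bp.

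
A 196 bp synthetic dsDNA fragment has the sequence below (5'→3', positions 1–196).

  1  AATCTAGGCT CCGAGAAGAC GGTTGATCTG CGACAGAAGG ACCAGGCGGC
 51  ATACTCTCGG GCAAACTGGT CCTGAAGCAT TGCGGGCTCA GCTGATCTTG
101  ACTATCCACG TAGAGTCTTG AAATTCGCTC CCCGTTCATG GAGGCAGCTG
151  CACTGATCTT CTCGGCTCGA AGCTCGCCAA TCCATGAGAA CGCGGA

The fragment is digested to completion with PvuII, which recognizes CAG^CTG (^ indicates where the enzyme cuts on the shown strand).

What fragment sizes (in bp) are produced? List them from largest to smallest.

91, 56, 49 bp

PvuII sites (CAGCTG) start at positions 89, 145.
PvuII cuts after base 3 of each site, so after positions 91, 147.
Linear molecule, 2 cuts → 3 fragments:
  1–91 → 91 bp
  92–147 → 56 bp
  148–196 → 49 bp
Sorted largest to smallest: 91, 56, 49 bp.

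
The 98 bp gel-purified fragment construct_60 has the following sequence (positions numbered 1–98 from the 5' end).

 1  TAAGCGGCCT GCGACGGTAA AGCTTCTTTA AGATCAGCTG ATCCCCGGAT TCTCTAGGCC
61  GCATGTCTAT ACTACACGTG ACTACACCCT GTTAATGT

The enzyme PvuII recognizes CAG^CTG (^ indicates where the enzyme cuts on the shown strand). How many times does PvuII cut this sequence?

CAGCTG occurs starting at position 35.
PvuII cuts at 1 site.

1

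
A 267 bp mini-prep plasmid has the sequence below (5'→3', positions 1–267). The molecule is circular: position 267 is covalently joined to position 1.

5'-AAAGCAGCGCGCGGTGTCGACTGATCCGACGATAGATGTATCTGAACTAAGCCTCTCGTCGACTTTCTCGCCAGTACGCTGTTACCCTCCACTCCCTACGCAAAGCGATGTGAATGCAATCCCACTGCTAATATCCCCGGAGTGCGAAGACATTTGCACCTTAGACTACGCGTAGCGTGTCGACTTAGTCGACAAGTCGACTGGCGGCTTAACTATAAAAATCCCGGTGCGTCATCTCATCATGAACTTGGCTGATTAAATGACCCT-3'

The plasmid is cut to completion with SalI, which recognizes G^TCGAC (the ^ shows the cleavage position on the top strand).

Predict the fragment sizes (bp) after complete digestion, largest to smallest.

SalI sites (GTCGAC) start at positions 16, 58, 179, 188, 196.
SalI cuts after the first base of each site, so after positions 16, 58, 179, 188, 196.
Circular molecule, 5 cuts → 5 fragments:
  17–58 → 42 bp
  59–179 → 121 bp
  180–188 → 9 bp
  189–196 → 8 bp
  197–267 then 1–16 → 71 + 16 = 87 bp
Sorted largest to smallest: 121, 87, 42, 9, 8 bp.

121, 87, 42, 9, 8 bp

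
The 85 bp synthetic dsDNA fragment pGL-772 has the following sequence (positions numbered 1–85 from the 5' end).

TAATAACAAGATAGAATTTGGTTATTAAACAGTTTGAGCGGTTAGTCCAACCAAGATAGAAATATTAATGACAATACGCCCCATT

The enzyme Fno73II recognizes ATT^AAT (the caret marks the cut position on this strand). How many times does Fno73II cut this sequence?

ATTAAT occurs starting at position 64.
Fno73II cuts at 1 site.

1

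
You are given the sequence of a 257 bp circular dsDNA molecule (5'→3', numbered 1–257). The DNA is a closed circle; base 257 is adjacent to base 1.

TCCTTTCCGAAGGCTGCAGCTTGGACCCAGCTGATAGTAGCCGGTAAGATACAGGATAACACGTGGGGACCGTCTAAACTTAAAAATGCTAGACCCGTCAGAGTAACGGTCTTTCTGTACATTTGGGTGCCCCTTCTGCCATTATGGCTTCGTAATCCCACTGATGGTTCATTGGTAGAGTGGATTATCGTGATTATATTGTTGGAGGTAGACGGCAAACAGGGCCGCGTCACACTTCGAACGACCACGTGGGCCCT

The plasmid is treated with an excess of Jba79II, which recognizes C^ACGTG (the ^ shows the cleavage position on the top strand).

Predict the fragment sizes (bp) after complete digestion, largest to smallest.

186, 71 bp

Jba79II sites (CACGTG) start at positions 60, 246.
Jba79II cuts after the first base of each site, so after positions 60, 246.
Circular molecule, 2 cuts → 2 fragments:
  61–246 → 186 bp
  247–257 then 1–60 → 11 + 60 = 71 bp
Sorted largest to smallest: 186, 71 bp.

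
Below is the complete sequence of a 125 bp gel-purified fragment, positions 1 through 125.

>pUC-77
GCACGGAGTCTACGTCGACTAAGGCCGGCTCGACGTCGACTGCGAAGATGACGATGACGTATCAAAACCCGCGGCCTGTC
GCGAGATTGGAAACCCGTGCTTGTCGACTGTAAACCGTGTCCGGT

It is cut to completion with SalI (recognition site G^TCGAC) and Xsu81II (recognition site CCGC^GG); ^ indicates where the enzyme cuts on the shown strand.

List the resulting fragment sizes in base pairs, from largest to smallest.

37, 31, 22, 21, 14 bp

SalI sites (GTCGAC) start at positions 14, 35, 103.
SalI cuts after the first base of each site, so after positions 14, 35, 103.
The Xsu81II site (CCGCGG) starts at position 69.
Xsu81II cuts after base 4 of each site, so after position 72.
Combined cut positions: 14, 35, 72, 103.
Linear molecule, 4 cuts → 5 fragments:
  1–14 → 14 bp
  15–35 → 21 bp
  36–72 → 37 bp
  73–103 → 31 bp
  104–125 → 22 bp
Sorted largest to smallest: 37, 31, 22, 21, 14 bp.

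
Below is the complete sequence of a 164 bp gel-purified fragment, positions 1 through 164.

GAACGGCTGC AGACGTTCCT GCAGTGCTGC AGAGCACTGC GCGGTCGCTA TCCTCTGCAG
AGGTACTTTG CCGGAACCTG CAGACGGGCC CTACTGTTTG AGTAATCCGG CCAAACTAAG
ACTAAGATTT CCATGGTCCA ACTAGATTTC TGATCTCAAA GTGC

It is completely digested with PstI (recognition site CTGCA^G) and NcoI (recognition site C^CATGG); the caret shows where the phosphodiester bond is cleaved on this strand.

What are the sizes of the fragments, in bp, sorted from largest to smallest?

49, 33, 28, 23, 12, 11, 8 bp

PstI sites (CTGCAG) start at positions 7, 19, 27, 55, 78.
PstI cuts after base 5 of each site (before the last base), so after positions 11, 23, 31, 59, 82.
The NcoI site (CCATGG) starts at position 131.
NcoI cuts after the first base of each site, so after position 131.
Combined cut positions: 11, 23, 31, 59, 82, 131.
Linear molecule, 6 cuts → 7 fragments:
  1–11 → 11 bp
  12–23 → 12 bp
  24–31 → 8 bp
  32–59 → 28 bp
  60–82 → 23 bp
  83–131 → 49 bp
  132–164 → 33 bp
Sorted largest to smallest: 49, 33, 28, 23, 12, 11, 8 bp.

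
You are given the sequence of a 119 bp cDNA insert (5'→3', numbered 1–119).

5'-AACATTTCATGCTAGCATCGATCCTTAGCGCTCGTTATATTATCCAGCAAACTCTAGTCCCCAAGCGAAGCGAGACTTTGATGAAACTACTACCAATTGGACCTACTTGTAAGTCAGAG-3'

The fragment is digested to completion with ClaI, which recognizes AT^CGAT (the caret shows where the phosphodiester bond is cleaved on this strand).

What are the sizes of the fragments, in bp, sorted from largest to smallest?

101, 18 bp

The ClaI site (ATCGAT) starts at position 17.
ClaI cuts after base 2 of each site, so after position 18.
Linear molecule, 1 cut → 2 fragments:
  1–18 → 18 bp
  19–119 → 101 bp
Sorted largest to smallest: 101, 18 bp.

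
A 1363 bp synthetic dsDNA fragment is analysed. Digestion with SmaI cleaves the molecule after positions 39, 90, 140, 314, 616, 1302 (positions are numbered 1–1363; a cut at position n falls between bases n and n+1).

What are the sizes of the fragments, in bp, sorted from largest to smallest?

Linear molecule, 6 cuts → 7 fragments:
  39 − 0 = 39 bp
  90 − 39 = 51 bp
  140 − 90 = 50 bp
  314 − 140 = 174 bp
  616 − 314 = 302 bp
  1302 − 616 = 686 bp
  1363 − 1302 = 61 bp
Sorted largest to smallest: 686, 302, 174, 61, 51, 50, 39 bp.

686, 302, 174, 61, 51, 50, 39 bp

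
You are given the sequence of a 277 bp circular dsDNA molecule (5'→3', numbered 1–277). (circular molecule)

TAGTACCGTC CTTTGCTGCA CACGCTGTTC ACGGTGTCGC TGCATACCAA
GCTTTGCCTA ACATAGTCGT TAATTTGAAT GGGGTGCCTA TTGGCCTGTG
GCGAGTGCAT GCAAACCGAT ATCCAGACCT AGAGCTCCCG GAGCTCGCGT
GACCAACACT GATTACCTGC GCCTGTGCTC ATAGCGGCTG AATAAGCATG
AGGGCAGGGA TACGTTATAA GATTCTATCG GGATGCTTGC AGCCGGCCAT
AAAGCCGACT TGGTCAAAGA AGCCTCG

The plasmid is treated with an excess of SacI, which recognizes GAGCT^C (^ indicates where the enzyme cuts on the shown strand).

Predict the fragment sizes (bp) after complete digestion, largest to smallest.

SacI sites (GAGCTC) start at positions 132, 141.
SacI cuts after base 5 of each site (before the last base), so after positions 136, 145.
Circular molecule, 2 cuts → 2 fragments:
  137–145 → 9 bp
  146–277 then 1–136 → 132 + 136 = 268 bp
Sorted largest to smallest: 268, 9 bp.

268, 9 bp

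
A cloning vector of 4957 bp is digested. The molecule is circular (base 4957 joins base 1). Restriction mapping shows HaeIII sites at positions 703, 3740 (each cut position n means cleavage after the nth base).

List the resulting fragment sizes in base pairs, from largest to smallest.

3037, 1920 bp

Circular molecule, 2 cuts → 2 fragments:
  3740 − 703 = 3037 bp
  wrap: 4957 − 3740 + 703 = 1920 bp
Sorted largest to smallest: 3037, 1920 bp.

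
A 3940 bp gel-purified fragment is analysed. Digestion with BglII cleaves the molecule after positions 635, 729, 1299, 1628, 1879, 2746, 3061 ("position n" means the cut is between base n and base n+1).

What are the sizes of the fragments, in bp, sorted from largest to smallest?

Linear molecule, 7 cuts → 8 fragments:
  635 − 0 = 635 bp
  729 − 635 = 94 bp
  1299 − 729 = 570 bp
  1628 − 1299 = 329 bp
  1879 − 1628 = 251 bp
  2746 − 1879 = 867 bp
  3061 − 2746 = 315 bp
  3940 − 3061 = 879 bp
Sorted largest to smallest: 879, 867, 635, 570, 329, 315, 251, 94 bp.

879, 867, 635, 570, 329, 315, 251, 94 bp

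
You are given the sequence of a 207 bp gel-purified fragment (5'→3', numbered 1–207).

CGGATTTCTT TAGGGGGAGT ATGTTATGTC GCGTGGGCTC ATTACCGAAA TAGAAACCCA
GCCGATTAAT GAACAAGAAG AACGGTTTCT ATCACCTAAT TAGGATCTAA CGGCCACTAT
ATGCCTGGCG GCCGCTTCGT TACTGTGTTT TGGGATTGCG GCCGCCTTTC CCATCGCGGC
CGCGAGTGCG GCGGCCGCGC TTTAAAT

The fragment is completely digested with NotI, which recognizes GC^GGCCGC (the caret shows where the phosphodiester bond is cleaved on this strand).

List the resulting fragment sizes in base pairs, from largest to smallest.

129, 30, 18, 15, 15 bp

NotI sites (GCGGCCGC) start at positions 128, 158, 176, 191.
NotI cuts after base 2 of each site, so after positions 129, 159, 177, 192.
Linear molecule, 4 cuts → 5 fragments:
  1–129 → 129 bp
  130–159 → 30 bp
  160–177 → 18 bp
  178–192 → 15 bp
  193–207 → 15 bp
Sorted largest to smallest: 129, 30, 18, 15, 15 bp.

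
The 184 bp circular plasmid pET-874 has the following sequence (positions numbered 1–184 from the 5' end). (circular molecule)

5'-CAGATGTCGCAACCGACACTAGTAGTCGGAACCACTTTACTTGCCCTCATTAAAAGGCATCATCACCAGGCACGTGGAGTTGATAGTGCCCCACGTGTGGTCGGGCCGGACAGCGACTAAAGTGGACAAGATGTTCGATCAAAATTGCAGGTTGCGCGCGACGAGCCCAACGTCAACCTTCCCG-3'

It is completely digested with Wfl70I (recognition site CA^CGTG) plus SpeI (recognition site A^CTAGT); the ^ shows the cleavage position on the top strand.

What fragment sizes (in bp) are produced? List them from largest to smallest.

109, 54, 21 bp

Wfl70I sites (CACGTG) start at positions 71, 92.
Wfl70I cuts after base 2 of each site, so after positions 72, 93.
The SpeI site (ACTAGT) starts at position 18.
SpeI cuts after the first base of each site, so after position 18.
Combined cut positions: 18, 72, 93.
Circular molecule, 3 cuts → 3 fragments:
  19–72 → 54 bp
  73–93 → 21 bp
  94–184 then 1–18 → 91 + 18 = 109 bp
Sorted largest to smallest: 109, 54, 21 bp.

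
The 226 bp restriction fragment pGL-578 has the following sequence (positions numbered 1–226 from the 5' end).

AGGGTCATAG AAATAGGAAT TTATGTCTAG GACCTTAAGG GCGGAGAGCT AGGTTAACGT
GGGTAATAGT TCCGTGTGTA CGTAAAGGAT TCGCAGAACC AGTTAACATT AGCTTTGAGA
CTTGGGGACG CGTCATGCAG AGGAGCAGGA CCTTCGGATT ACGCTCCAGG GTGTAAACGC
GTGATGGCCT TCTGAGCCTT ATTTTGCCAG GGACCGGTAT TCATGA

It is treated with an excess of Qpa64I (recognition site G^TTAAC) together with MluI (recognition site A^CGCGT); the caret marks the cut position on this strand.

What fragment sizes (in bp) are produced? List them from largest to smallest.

Qpa64I sites (GTTAAC) start at positions 53, 102.
Qpa64I cuts after the first base of each site, so after positions 53, 102.
MluI sites (ACGCGT) start at positions 128, 177.
MluI cuts after the first base of each site, so after positions 128, 177.
Combined cut positions: 53, 102, 128, 177.
Linear molecule, 4 cuts → 5 fragments:
  1–53 → 53 bp
  54–102 → 49 bp
  103–128 → 26 bp
  129–177 → 49 bp
  178–226 → 49 bp
Sorted largest to smallest: 53, 49, 49, 49, 26 bp.

53, 49, 49, 49, 26 bp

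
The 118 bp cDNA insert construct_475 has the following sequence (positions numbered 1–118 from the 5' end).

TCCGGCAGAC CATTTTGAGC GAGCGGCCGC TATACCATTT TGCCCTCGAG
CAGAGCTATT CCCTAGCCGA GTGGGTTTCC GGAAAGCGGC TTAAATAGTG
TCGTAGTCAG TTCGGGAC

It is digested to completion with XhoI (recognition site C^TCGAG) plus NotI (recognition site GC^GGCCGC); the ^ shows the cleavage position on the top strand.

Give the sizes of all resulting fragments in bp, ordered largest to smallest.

73, 24, 21 bp

The XhoI site (CTCGAG) starts at position 45.
XhoI cuts after the first base of each site, so after position 45.
The NotI site (GCGGCCGC) starts at position 23.
NotI cuts after base 2 of each site, so after position 24.
Combined cut positions: 24, 45.
Linear molecule, 2 cuts → 3 fragments:
  1–24 → 24 bp
  25–45 → 21 bp
  46–118 → 73 bp
Sorted largest to smallest: 73, 24, 21 bp.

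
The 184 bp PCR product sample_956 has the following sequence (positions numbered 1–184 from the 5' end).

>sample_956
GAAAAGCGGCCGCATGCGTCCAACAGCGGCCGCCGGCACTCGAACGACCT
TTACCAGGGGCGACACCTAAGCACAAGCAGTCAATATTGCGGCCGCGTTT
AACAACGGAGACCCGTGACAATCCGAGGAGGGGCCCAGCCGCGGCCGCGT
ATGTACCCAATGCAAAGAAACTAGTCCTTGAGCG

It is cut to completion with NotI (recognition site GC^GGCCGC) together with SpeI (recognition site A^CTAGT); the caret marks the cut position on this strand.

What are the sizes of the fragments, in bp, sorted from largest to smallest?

63, 52, 28, 20, 14, 7 bp

NotI sites (GCGGCCGC) start at positions 6, 26, 89, 141.
NotI cuts after base 2 of each site, so after positions 7, 27, 90, 142.
The SpeI site (ACTAGT) starts at position 170.
SpeI cuts after the first base of each site, so after position 170.
Combined cut positions: 7, 27, 90, 142, 170.
Linear molecule, 5 cuts → 6 fragments:
  1–7 → 7 bp
  8–27 → 20 bp
  28–90 → 63 bp
  91–142 → 52 bp
  143–170 → 28 bp
  171–184 → 14 bp
Sorted largest to smallest: 63, 52, 28, 20, 14, 7 bp.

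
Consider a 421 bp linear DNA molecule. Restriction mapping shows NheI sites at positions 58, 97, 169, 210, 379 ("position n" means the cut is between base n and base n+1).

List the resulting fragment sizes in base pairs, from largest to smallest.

169, 72, 58, 42, 41, 39 bp

Linear molecule, 5 cuts → 6 fragments:
  58 − 0 = 58 bp
  97 − 58 = 39 bp
  169 − 97 = 72 bp
  210 − 169 = 41 bp
  379 − 210 = 169 bp
  421 − 379 = 42 bp
Sorted largest to smallest: 169, 72, 58, 42, 41, 39 bp.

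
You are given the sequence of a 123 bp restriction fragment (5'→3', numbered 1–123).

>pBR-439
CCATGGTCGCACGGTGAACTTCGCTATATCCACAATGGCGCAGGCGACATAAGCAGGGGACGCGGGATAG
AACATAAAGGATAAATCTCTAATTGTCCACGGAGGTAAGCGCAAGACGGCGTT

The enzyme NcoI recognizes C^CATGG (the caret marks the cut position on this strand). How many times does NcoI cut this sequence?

1

CCATGG occurs starting at position 1.
NcoI cuts at 1 site.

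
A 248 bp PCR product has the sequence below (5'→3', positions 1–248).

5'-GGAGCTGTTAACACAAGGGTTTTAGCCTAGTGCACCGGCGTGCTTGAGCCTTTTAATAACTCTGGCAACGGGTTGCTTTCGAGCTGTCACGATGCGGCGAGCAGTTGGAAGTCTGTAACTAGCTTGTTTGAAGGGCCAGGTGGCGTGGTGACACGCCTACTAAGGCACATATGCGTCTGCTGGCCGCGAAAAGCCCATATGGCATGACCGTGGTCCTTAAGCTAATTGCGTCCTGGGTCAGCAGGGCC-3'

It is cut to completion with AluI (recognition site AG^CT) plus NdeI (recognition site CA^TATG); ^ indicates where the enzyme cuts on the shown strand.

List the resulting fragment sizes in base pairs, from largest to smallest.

AluI sites (AGCT) start at positions 3, 82, 121, 220.
AluI cuts after base 2 of each site, so after positions 4, 83, 122, 221.
NdeI sites (CATATG) start at positions 168, 196.
NdeI cuts after base 2 of each site, so after positions 169, 197.
Combined cut positions: 4, 83, 122, 169, 197, 221.
Linear molecule, 6 cuts → 7 fragments:
  1–4 → 4 bp
  5–83 → 79 bp
  84–122 → 39 bp
  123–169 → 47 bp
  170–197 → 28 bp
  198–221 → 24 bp
  222–248 → 27 bp
Sorted largest to smallest: 79, 47, 39, 28, 27, 24, 4 bp.

79, 47, 39, 28, 27, 24, 4 bp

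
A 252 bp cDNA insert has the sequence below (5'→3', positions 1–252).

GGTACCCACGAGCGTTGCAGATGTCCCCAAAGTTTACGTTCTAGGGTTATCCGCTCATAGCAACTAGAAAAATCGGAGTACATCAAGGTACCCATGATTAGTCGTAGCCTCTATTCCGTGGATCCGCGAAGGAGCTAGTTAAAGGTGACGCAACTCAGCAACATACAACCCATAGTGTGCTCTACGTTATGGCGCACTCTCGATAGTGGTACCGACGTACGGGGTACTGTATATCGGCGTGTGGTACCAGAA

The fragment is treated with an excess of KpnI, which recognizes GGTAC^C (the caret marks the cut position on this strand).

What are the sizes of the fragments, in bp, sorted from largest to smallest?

KpnI sites (GGTACC) start at positions 1, 87, 208, 243.
KpnI cuts after base 5 of each site (before the last base), so after positions 5, 91, 212, 247.
Linear molecule, 4 cuts → 5 fragments:
  1–5 → 5 bp
  6–91 → 86 bp
  92–212 → 121 bp
  213–247 → 35 bp
  248–252 → 5 bp
Sorted largest to smallest: 121, 86, 35, 5, 5 bp.

121, 86, 35, 5, 5 bp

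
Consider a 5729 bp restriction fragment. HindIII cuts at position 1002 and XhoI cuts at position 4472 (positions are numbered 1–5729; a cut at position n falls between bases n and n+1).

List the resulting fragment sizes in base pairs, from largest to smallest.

3470, 1257, 1002 bp

Combined cut positions (sorted): 1002, 4472.
Linear molecule, 2 cuts → 3 fragments:
  1002 − 0 = 1002 bp
  4472 − 1002 = 3470 bp
  5729 − 4472 = 1257 bp
Sorted largest to smallest: 3470, 1257, 1002 bp.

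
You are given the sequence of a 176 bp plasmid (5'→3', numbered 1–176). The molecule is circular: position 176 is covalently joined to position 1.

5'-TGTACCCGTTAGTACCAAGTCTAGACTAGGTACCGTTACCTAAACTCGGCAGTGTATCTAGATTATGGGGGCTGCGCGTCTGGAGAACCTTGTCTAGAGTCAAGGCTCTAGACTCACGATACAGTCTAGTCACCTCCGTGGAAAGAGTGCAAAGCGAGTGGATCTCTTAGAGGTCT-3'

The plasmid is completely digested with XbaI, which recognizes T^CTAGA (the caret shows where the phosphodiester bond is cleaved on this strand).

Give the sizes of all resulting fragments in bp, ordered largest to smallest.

89, 37, 36, 14 bp

XbaI sites (TCTAGA) start at positions 20, 57, 93, 107.
XbaI cuts after the first base of each site, so after positions 20, 57, 93, 107.
Circular molecule, 4 cuts → 4 fragments:
  21–57 → 37 bp
  58–93 → 36 bp
  94–107 → 14 bp
  108–176 then 1–20 → 69 + 20 = 89 bp
Sorted largest to smallest: 89, 37, 36, 14 bp.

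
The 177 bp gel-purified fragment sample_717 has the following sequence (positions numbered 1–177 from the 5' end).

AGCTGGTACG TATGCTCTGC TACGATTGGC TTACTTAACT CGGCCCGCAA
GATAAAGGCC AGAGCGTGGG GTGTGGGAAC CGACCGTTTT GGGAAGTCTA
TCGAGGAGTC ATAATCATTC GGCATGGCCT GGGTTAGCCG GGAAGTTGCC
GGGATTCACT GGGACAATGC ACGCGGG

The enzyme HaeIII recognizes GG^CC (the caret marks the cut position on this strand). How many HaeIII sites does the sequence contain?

3

GGCC occurs starting at positions 42, 57, 126.
HaeIII cuts at 3 sites.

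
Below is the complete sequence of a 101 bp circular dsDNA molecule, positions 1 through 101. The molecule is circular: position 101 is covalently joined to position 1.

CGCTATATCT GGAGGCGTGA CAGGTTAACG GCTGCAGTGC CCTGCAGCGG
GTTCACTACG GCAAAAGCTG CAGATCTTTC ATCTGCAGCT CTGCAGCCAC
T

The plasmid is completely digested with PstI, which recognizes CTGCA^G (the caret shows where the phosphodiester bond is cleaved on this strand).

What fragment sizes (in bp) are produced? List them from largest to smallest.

PstI sites (CTGCAG) start at positions 32, 42, 68, 83, 91.
PstI cuts after base 5 of each site (before the last base), so after positions 36, 46, 72, 87, 95.
Circular molecule, 5 cuts → 5 fragments:
  37–46 → 10 bp
  47–72 → 26 bp
  73–87 → 15 bp
  88–95 → 8 bp
  96–101 then 1–36 → 6 + 36 = 42 bp
Sorted largest to smallest: 42, 26, 15, 10, 8 bp.

42, 26, 15, 10, 8 bp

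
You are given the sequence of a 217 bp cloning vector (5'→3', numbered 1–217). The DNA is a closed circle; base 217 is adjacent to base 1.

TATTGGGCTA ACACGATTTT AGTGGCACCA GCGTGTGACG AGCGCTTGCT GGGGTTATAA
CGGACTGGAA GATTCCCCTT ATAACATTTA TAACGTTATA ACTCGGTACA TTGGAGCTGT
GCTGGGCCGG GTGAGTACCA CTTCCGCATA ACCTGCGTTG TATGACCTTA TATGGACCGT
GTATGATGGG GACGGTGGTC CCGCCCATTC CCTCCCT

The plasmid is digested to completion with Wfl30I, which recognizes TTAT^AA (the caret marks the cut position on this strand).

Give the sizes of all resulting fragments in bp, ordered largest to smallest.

176, 24, 9, 8 bp

Wfl30I sites (TTATAA) start at positions 55, 79, 88, 96.
Wfl30I cuts after base 4 of each site, so after positions 58, 82, 91, 99.
Circular molecule, 4 cuts → 4 fragments:
  59–82 → 24 bp
  83–91 → 9 bp
  92–99 → 8 bp
  100–217 then 1–58 → 118 + 58 = 176 bp
Sorted largest to smallest: 176, 24, 9, 8 bp.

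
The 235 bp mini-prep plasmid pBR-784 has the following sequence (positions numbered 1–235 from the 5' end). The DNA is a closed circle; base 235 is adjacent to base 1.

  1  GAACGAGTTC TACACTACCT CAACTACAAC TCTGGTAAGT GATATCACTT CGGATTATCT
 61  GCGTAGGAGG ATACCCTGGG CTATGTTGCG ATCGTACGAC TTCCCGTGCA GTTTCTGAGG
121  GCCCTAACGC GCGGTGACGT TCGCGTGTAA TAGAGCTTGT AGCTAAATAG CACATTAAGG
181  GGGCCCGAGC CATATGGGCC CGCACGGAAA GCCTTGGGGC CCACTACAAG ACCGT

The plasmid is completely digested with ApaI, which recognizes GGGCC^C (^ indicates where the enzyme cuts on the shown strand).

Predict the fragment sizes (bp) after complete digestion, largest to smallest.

ApaI sites (GGGCCC) start at positions 119, 181, 196, 217.
ApaI cuts after base 5 of each site (before the last base), so after positions 123, 185, 200, 221.
Circular molecule, 4 cuts → 4 fragments:
  124–185 → 62 bp
  186–200 → 15 bp
  201–221 → 21 bp
  222–235 then 1–123 → 14 + 123 = 137 bp
Sorted largest to smallest: 137, 62, 21, 15 bp.

137, 62, 21, 15 bp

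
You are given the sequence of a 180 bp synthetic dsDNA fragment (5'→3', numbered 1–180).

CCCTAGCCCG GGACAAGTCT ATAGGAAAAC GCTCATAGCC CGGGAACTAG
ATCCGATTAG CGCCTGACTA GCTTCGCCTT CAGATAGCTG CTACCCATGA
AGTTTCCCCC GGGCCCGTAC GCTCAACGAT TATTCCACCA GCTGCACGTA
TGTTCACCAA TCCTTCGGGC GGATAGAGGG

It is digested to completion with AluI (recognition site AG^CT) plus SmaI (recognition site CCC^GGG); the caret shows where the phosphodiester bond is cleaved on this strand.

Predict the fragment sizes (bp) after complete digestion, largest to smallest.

39, 32, 31, 30, 23, 16, 9 bp

AluI sites (AGCT) start at positions 70, 86, 140.
AluI cuts after base 2 of each site, so after positions 71, 87, 141.
SmaI sites (CCCGGG) start at positions 7, 39, 108.
SmaI cuts after base 3 of each site, so after positions 9, 41, 110.
Combined cut positions: 9, 41, 71, 87, 110, 141.
Linear molecule, 6 cuts → 7 fragments:
  1–9 → 9 bp
  10–41 → 32 bp
  42–71 → 30 bp
  72–87 → 16 bp
  88–110 → 23 bp
  111–141 → 31 bp
  142–180 → 39 bp
Sorted largest to smallest: 39, 32, 31, 30, 23, 16, 9 bp.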